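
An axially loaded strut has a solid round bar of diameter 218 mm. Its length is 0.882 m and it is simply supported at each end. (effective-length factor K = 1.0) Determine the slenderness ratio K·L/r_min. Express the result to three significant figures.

λ ≈ 16.2

I = πd⁴/64 = π×218⁴/64 = 1.109×10^8 mm⁴
A = 3.733×10^4 mm²;  r_min = √(I/A) = √(1.109×10^8/3.733×10^4) = 54.50 mm
L_e = K·L = 1 × 0.882 m = 0.8820 m = 882.00 mm
λ = L_e / r_min = 882.00 / 54.50 = 16.2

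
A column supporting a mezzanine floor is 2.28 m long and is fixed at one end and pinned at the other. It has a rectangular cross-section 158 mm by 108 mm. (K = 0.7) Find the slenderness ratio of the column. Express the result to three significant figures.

λ ≈ 51.2

For a rectangle r_min = b/√12 = 108/√12 = 31.18 mm
L_e = K·L = 0.7 × 2.28 m = 1.596 m = 1596.0 mm
λ = L_e / r_min = 1596.0 / 31.18 = 51.2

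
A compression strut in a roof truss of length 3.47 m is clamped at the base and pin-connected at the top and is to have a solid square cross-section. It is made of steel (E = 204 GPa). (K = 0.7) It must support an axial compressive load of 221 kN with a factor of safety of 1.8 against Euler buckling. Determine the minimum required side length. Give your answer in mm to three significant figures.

Required P_cr = n·P = 1.8 × 221 = 397.8 kN
L_e = K·L = 0.7 × 3.47 = 2.429 m
Required I = P_cr·L_e²/(π²E) = 3.978×10^5 × 2.429² / (π² × 2.04×10^11) = 1.166×10^-6 m⁴
I_req = 1.166×10^6 mm⁴
Solid square: I = a⁴/12  ⇒  a = (12I)^(1/4) = (12×1.166×10^6)^(1/4) = 61.2 mm

a ≈ 61.2 mm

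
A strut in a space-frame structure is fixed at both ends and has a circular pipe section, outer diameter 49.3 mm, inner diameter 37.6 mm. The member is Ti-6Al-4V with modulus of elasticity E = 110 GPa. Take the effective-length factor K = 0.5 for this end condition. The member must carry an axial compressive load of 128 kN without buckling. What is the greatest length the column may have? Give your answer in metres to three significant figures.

L_max ≈ 2.55 m

d_o = 49.3 mm, d_i = 37.6 mm
I = π(d_o⁴ − d_i⁴)/64 = π(49.3⁴ − 37.60⁴)/64 = 1.919×10^5 mm⁴
I = 1.919×10^-7 m⁴
At the buckling limit P_cr = P = 1.280×10^5 N
From P_cr = π²EI/(K·L)²:  L = (1/K)·√(π²EI/P_cr) = (1/0.5)·√(π²×1.10×10^11×1.919×10^-7/1.280×10^5)
L = 2.55 m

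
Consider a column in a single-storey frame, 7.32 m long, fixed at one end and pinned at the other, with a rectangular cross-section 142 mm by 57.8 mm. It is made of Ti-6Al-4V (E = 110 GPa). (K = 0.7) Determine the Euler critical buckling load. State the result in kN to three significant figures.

P_cr ≈ 94.5 kN

Buckling occurs about the weak axis: I_min = h·b³/12 with b = 57.8 mm (the shorter side).
I_min = 142×57.8³/12 = 2.285×10^6 mm⁴
I = 2.285×10^6 mm⁴ = 2.285×10^-6 m⁴
Effective length L_e = K·L = 0.7 × 7.32 = 5.124 m
P_cr = π²EI / L_e² = π² × 110×10⁹ × 2.285×10^-6 / 5.124² = 9.449×10^4 N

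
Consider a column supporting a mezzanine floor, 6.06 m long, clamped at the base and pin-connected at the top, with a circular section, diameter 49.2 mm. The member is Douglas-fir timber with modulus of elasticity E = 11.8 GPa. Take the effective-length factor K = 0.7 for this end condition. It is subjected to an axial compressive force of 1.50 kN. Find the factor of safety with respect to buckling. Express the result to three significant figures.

I = πd⁴/64 = π×49.2⁴/64 = 2.876×10^5 mm⁴
I = 2.876×10^5 mm⁴ = 2.876×10^-7 m⁴
Effective length L_e = K·L = 0.7 × 6.06 = 4.242 m
P_cr = π²EI / L_e² = π² × 11.8×10⁹ × 2.876×10^-7 / 4.242² = 1.862×10^3 N
Factor of safety n = P_cr / P = 1.8615 / 1.50 = 1.24

n ≈ 1.24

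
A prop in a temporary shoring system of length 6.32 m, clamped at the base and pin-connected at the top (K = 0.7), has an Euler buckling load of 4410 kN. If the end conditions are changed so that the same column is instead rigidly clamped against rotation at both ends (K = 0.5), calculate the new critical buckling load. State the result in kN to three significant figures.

P_cr ≈ 8640 kN

P_cr ∝ 1/K², so P_cr,new = P_cr,old × (K_old/K_new)² = 4410 × (0.7/0.5)²
= 4410 × 1.960 = 8640 kN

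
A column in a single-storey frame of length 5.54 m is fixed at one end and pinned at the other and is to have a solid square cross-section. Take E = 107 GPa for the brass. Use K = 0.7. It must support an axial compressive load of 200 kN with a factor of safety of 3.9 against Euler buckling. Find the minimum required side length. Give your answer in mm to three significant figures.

Required P_cr = n·P = 3.9 × 200 = 780.0 kN
L_e = K·L = 0.7 × 5.54 = 3.878 m
Required I = P_cr·L_e²/(π²E) = 7.800×10^5 × 3.878² / (π² × 1.07×10^11) = 1.111×10^-5 m⁴
I_req = 1.111×10^7 mm⁴
Solid square: I = a⁴/12  ⇒  a = (12I)^(1/4) = (12×1.111×10^7)^(1/4) = 107 mm

a ≈ 107 mm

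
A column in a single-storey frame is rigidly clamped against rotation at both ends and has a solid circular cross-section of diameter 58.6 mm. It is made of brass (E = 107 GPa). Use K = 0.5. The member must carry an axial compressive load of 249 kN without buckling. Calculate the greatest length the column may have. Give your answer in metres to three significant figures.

L_max ≈ 3.13 m

I = πd⁴/64 = π×58.6⁴/64 = 5.788×10^5 mm⁴
I = 5.788×10^-7 m⁴
At the buckling limit P_cr = P = 2.490×10^5 N
From P_cr = π²EI/(K·L)²:  L = (1/K)·√(π²EI/P_cr) = (1/0.5)·√(π²×1.07×10^11×5.788×10^-7/2.490×10^5)
L = 3.13 m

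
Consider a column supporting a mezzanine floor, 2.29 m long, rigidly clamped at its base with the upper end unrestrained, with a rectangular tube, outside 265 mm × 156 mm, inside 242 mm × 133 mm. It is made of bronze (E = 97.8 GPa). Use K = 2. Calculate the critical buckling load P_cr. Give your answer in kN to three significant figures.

Weak-axis I_min = (h_o·b_o³ − h_i·b_i³)/12 with b_o = 156, b_i = 133.0 mm (shorter outer/inner sides).
I_min = (265×156³ − 242.0×133.0³)/12 = 3.639×10^7 mm⁴
I = 3.639×10^7 mm⁴ = 3.639×10^-5 m⁴
Effective length L_e = K·L = 2 × 2.29 = 4.580 m
P_cr = π²EI / L_e² = π² × 97.8×10⁹ × 3.639×10^-5 / 4.580² = 1.675×10^6 N

P_cr ≈ 1670 kN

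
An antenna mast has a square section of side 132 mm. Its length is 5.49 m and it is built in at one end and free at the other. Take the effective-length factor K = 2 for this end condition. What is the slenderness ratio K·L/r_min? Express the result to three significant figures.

λ ≈ 288

For a square r = a/√12 = 132/√12 = 38.11 mm
L_e = K·L = 2 × 5.49 m = 10.98 m = 10980 mm
λ = L_e / r_min = 10980 / 38.11 = 288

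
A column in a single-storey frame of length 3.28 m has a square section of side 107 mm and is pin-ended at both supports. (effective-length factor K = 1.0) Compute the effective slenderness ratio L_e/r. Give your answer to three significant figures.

λ ≈ 106

I = a⁴/12 = 107⁴/12 = 1.092×10^7 mm⁴
A = 1.145×10^4 mm²;  r_min = √(I/A) = √(1.092×10^7/1.145×10^4) = 30.89 mm
L_e = K·L = 1 × 3.28 m = 3.280 m = 3280.0 mm
λ = L_e / r_min = 3280.0 / 30.89 = 106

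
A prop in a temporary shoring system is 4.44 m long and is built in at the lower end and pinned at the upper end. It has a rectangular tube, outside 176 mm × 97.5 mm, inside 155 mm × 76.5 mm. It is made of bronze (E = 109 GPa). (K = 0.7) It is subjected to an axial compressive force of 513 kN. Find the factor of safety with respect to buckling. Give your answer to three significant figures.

n ≈ 1.70

Weak-axis I_min = (h_o·b_o³ − h_i·b_i³)/12 with b_o = 97.5, b_i = 76.50 mm (shorter outer/inner sides).
I_min = (176×97.5³ − 155.0×76.50³)/12 = 7.811×10^6 mm⁴
I = 7.811×10^6 mm⁴ = 7.811×10^-6 m⁴
Effective length L_e = K·L = 0.7 × 4.44 = 3.108 m
P_cr = π²EI / L_e² = π² × 109×10⁹ × 7.811×10^-6 / 3.108² = 8.699×10^5 N
Factor of safety n = P_cr / P = 869.92 / 513 = 1.70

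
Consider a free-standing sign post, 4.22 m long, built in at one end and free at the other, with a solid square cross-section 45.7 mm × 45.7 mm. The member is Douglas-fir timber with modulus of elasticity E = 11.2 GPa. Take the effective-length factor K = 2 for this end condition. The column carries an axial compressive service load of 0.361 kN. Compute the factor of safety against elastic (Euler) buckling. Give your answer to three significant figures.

I = a⁴/12 = 45.7⁴/12 = 3.635×10^5 mm⁴
I = 3.635×10^5 mm⁴ = 3.635×10^-7 m⁴
Effective length L_e = K·L = 2 × 4.22 = 8.440 m
P_cr = π²EI / L_e² = π² × 11.2×10⁹ × 3.635×10^-7 / 8.440² = 564.0 N
Factor of safety n = P_cr / P = 0.56405 / 0.361 = 1.56

n ≈ 1.56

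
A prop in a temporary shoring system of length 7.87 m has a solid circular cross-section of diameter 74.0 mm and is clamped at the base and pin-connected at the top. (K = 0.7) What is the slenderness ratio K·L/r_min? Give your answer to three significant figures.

λ ≈ 298

For a solid circle r = d/4 = 74.0/4 = 18.50 mm
L_e = K·L = 0.7 × 7.87 m = 5.509 m = 5509.0 mm
λ = L_e / r_min = 5509.0 / 18.50 = 298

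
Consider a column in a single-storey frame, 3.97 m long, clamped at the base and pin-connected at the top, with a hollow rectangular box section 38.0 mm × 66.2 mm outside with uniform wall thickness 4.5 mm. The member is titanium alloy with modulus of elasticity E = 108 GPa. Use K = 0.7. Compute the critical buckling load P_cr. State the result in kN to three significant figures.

Inner dimensions: h_i = 66.2 − 2×4.5 = 57.20 mm, b_i = 38.0 − 2×4.5 = 29.00 mm
Weak-axis I_min = (h_o·b_o³ − h_i·b_i³)/12 with b_o = 38.0, b_i = 29.00 mm (shorter outer/inner sides).
I_min = (66.2×38.0³ − 57.20×29.00³)/12 = 1.865×10^5 mm⁴
I = 1.865×10^5 mm⁴ = 1.865×10^-7 m⁴
Effective length L_e = K·L = 0.7 × 3.97 = 2.779 m
P_cr = π²EI / L_e² = π² × 108×10⁹ × 1.865×10^-7 / 2.779² = 2.573×10^4 N

P_cr ≈ 25.7 kN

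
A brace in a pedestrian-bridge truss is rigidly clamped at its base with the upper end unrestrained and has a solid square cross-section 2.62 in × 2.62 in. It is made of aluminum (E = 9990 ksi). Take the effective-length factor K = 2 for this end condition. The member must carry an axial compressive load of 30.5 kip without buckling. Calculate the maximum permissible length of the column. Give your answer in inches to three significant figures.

L_max ≈ 56.3 in

I = a⁴/12 = 2.62⁴/12 = 3.927 in⁴
At the buckling limit P_cr = P = 3.050×10^4 lb
From P_cr = π²EI/(K·L)²:  L = (1/K)·√(π²EI/P_cr) = (1/2)·√(π²×9.99×10^6×3.927/3.050×10^4)
L = 56.3 in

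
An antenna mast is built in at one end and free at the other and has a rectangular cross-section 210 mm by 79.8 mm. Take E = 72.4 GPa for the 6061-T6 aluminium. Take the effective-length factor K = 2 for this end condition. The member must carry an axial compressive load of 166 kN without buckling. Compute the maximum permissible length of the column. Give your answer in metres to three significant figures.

L_max ≈ 3.09 m

Buckling occurs about the weak axis: I_min = h·b³/12 with b = 79.8 mm (the shorter side).
I_min = 210×79.8³/12 = 8.893×10^6 mm⁴
I = 8.893×10^-6 m⁴
At the buckling limit P_cr = P = 1.660×10^5 N
From P_cr = π²EI/(K·L)²:  L = (1/K)·√(π²EI/P_cr) = (1/2)·√(π²×7.24×10^10×8.893×10^-6/1.660×10^5)
L = 3.09 m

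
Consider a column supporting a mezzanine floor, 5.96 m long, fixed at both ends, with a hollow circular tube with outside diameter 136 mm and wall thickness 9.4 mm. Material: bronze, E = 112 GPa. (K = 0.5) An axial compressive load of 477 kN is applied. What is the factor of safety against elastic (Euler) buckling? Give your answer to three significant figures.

Inner diameter d_i = 136 − 2×9.4 = 117.2 mm
I = π(d_o⁴ − d_i⁴)/64 = π(136⁴ − 117.2⁴)/64 = 7.531×10^6 mm⁴
I = 7.531×10^6 mm⁴ = 7.531×10^-6 m⁴
Effective length L_e = K·L = 0.5 × 5.96 = 2.980 m
P_cr = π²EI / L_e² = π² × 112×10⁹ × 7.531×10^-6 / 2.980² = 9.375×10^5 N
Factor of safety n = P_cr / P = 937.48 / 477 = 1.97

n ≈ 1.97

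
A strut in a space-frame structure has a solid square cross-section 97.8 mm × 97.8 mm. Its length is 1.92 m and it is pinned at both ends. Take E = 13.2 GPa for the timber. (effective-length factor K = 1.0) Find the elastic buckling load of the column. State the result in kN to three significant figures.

I = a⁴/12 = 97.8⁴/12 = 7.624×10^6 mm⁴
I = 7.624×10^6 mm⁴ = 7.624×10^-6 m⁴
Effective length L_e = K·L = 1 × 1.92 = 1.920 m
P_cr = π²EI / L_e² = π² × 13.2×10⁹ × 7.624×10^-6 / 1.920² = 2.694×10^5 N

P_cr ≈ 269 kN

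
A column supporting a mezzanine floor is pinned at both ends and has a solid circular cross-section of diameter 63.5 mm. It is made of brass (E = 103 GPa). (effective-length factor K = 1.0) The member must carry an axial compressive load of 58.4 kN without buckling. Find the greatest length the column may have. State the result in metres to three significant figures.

I = πd⁴/64 = π×63.5⁴/64 = 7.981×10^5 mm⁴
I = 7.981×10^-7 m⁴
At the buckling limit P_cr = P = 5.840×10^4 N
From P_cr = π²EI/(K·L)²:  L = (1/K)·√(π²EI/P_cr) = (1/1)·√(π²×1.03×10^11×7.981×10^-7/5.840×10^4)
L = 3.73 m

L_max ≈ 3.73 m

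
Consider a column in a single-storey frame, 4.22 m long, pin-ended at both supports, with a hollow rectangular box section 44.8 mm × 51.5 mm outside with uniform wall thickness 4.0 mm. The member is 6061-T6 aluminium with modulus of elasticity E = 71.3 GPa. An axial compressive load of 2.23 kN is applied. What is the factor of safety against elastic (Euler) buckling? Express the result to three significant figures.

n ≈ 3.64

Inner dimensions: h_i = 51.5 − 2×4.0 = 43.50 mm, b_i = 44.8 − 2×4.0 = 36.80 mm
Weak-axis I_min = (h_o·b_o³ − h_i·b_i³)/12 with b_o = 44.8, b_i = 36.80 mm (shorter outer/inner sides).
I_min = (51.5×44.8³ − 43.50×36.80³)/12 = 2.052×10^5 mm⁴
I = 2.052×10^5 mm⁴ = 2.052×10^-7 m⁴
Effective length L_e = K·L = 1 × 4.22 = 4.220 m
P_cr = π²EI / L_e² = π² × 71.3×10⁹ × 2.052×10^-7 / 4.220² = 8.110×10^3 N
Factor of safety n = P_cr / P = 8.1098 / 2.23 = 3.64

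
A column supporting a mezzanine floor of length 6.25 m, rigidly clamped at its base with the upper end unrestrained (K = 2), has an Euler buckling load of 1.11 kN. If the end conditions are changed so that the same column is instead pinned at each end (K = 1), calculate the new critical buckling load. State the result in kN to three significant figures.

P_cr ∝ 1/K², so P_cr,new = P_cr,old × (K_old/K_new)² = 1.11 × (2/1)²
= 1.11 × 4.000 = 4.44 kN

P_cr ≈ 4.44 kN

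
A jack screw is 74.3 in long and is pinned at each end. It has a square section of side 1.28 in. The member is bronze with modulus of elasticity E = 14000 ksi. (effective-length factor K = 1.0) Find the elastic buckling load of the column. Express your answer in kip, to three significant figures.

I = a⁴/12 = 1.28⁴/12 = 0.2237 in⁴
Effective length L_e = K·L = 1 × 74.3 = 74.30 in
P_cr = π²EI / L_e² = π² × 14000×10³ × 0.2237 / 74.30² = 5.599×10^3 lb

P_cr ≈ 5.60 kip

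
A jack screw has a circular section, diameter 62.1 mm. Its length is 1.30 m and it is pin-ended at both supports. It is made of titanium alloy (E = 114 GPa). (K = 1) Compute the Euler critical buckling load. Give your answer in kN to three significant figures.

P_cr ≈ 486 kN

I = πd⁴/64 = π×62.1⁴/64 = 7.300×10^5 mm⁴
I = 7.300×10^5 mm⁴ = 7.300×10^-7 m⁴
Effective length L_e = K·L = 1 × 1.30 = 1.300 m
P_cr = π²EI / L_e² = π² × 114×10⁹ × 7.300×10^-7 / 1.300² = 4.860×10^5 N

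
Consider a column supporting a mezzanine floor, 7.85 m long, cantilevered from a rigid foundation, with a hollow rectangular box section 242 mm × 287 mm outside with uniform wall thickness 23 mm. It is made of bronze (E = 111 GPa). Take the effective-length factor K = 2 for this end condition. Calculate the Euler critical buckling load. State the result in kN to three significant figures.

P_cr ≈ 834 kN

Inner dimensions: h_i = 287 − 2×23 = 241.0 mm, b_i = 242 − 2×23 = 196.0 mm
Weak-axis I_min = (h_o·b_o³ − h_i·b_i³)/12 with b_o = 242, b_i = 196.0 mm (shorter outer/inner sides).
I_min = (287×242³ − 241.0×196.0³)/12 = 1.877×10^8 mm⁴
I = 1.877×10^8 mm⁴ = 1.877×10^-4 m⁴
Effective length L_e = K·L = 2 × 7.85 = 15.70 m
P_cr = π²EI / L_e² = π² × 111×10⁹ × 1.877×10^-4 / 15.70² = 8.344×10^5 N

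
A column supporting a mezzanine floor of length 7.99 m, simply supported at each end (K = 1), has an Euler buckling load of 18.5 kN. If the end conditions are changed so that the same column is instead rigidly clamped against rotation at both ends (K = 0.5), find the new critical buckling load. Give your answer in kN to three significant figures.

P_cr ∝ 1/K², so P_cr,new = P_cr,old × (K_old/K_new)² = 18.5 × (1/0.5)²
= 18.5 × 4.000 = 74.0 kN

P_cr ≈ 74.0 kN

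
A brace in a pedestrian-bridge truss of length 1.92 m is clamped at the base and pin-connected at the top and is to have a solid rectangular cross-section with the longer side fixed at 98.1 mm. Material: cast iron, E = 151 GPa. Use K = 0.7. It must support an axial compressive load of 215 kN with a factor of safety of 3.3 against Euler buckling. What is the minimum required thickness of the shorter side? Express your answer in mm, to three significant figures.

Required P_cr = n·P = 3.3 × 215 = 709.5 kN
L_e = K·L = 0.7 × 1.92 = 1.344 m
Required I = P_cr·L_e²/(π²E) = 7.095×10^5 × 1.344² / (π² × 1.51×10^11) = 8.600×10^-7 m⁴
I_req = 8.600×10^5 mm⁴
Rectangle, weak axis: I_min = h·b³/12 with h = 98.1 mm fixed  ⇒  b = (12I/h)^(1/3) = 47.2 mm

b ≈ 47.2 mm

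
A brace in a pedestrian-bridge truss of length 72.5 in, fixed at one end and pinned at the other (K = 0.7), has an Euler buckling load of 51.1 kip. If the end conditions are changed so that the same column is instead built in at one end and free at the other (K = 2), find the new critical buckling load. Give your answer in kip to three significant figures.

P_cr ∝ 1/K², so P_cr,new = P_cr,old × (K_old/K_new)² = 51.1 × (0.7/2)²
= 51.1 × 0.1225 = 6.26 kip

P_cr ≈ 6.26 kip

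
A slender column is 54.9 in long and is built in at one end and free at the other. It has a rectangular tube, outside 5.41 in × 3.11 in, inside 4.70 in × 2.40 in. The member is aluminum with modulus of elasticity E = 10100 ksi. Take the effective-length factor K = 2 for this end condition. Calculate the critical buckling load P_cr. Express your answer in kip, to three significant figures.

P_cr ≈ 67.4 kip

Weak-axis I_min = (h_o·b_o³ − h_i·b_i³)/12 with b_o = 3.11, b_i = 2.400 in (shorter outer/inner sides).
I_min = (5.41×3.11³ − 4.700×2.400³)/12 = 8.147 in⁴
Effective length L_e = K·L = 2 × 54.9 = 109.8 in
P_cr = π²EI / L_e² = π² × 10100×10³ × 8.147 / 109.8² = 6.736×10^4 lb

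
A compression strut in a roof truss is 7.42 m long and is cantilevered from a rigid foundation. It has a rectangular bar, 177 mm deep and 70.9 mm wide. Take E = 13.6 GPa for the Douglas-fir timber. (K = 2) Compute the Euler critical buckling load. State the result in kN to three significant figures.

P_cr ≈ 3.20 kN

Buckling occurs about the weak axis: I_min = h·b³/12 with b = 70.9 mm (the shorter side).
I_min = 177×70.9³/12 = 5.257×10^6 mm⁴
I = 5.257×10^6 mm⁴ = 5.257×10^-6 m⁴
Effective length L_e = K·L = 2 × 7.42 = 14.84 m
P_cr = π²EI / L_e² = π² × 13.6×10⁹ × 5.257×10^-6 / 14.84² = 3.204×10^3 N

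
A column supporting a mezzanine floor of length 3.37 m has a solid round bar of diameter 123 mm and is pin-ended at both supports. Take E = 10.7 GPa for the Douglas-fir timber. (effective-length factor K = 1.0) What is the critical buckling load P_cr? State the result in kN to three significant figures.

I = πd⁴/64 = π×123⁴/64 = 1.124×10^7 mm⁴
I = 1.124×10^7 mm⁴ = 1.124×10^-5 m⁴
Effective length L_e = K·L = 1 × 3.37 = 3.370 m
P_cr = π²EI / L_e² = π² × 10.7×10⁹ × 1.124×10^-5 / 3.370² = 1.045×10^5 N

P_cr ≈ 104 kN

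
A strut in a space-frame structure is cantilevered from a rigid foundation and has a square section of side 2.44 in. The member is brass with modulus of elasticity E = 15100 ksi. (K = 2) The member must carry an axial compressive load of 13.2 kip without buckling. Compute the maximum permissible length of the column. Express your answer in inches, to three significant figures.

I = a⁴/12 = 2.44⁴/12 = 2.954 in⁴
At the buckling limit P_cr = P = 1.320×10^4 lb
From P_cr = π²EI/(K·L)²:  L = (1/K)·√(π²EI/P_cr) = (1/2)·√(π²×1.51×10^7×2.954/1.320×10^4)
L = 91.3 in

L_max ≈ 91.3 in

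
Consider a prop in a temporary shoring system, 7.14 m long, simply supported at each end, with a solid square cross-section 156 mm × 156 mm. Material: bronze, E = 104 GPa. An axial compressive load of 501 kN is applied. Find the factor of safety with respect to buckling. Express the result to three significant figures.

I = a⁴/12 = 156⁴/12 = 4.935×10^7 mm⁴
I = 4.935×10^7 mm⁴ = 4.935×10^-5 m⁴
Effective length L_e = K·L = 1 × 7.14 = 7.140 m
P_cr = π²EI / L_e² = π² × 104×10⁹ × 4.935×10^-5 / 7.140² = 9.937×10^5 N
Factor of safety n = P_cr / P = 993.70 / 501 = 1.98

n ≈ 1.98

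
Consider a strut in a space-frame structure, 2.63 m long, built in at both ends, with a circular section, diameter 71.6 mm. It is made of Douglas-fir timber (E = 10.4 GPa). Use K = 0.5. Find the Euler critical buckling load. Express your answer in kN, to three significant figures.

I = πd⁴/64 = π×71.6⁴/64 = 1.290×10^6 mm⁴
I = 1.290×10^6 mm⁴ = 1.290×10^-6 m⁴
Effective length L_e = K·L = 0.5 × 2.63 = 1.315 m
P_cr = π²EI / L_e² = π² × 10.4×10⁹ × 1.290×10^-6 / 1.315² = 7.658×10^4 N

P_cr ≈ 76.6 kN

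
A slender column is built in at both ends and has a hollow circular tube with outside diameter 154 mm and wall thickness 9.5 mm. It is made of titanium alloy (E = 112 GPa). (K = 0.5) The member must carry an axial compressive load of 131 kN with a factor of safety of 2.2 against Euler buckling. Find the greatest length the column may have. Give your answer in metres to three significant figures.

Inner diameter d_i = 154 − 2×9.5 = 135.0 mm
I = π(d_o⁴ − d_i⁴)/64 = π(154⁴ − 135.0⁴)/64 = 1.130×10^7 mm⁴
I = 1.130×10^-5 m⁴
Required critical load P_cr = n·P = 2.2 × 131 = 288.2 kN = 2.882×10^5 N
From P_cr = π²EI/(K·L)²:  L = (1/K)·√(π²EI/P_cr) = (1/0.5)·√(π²×1.12×10^11×1.130×10^-5/2.882×10^5)
L = 13.2 m

L_max ≈ 13.2 m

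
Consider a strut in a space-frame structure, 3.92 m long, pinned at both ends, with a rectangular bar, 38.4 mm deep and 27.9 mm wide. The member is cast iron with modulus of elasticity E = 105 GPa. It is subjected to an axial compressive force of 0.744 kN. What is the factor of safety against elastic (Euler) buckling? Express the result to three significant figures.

n ≈ 6.30

Buckling occurs about the weak axis: I_min = h·b³/12 with b = 27.9 mm (the shorter side).
I_min = 38.4×27.9³/12 = 6.950×10^4 mm⁴
I = 6.950×10^4 mm⁴ = 6.950×10^-8 m⁴
Effective length L_e = K·L = 1 × 3.92 = 3.920 m
P_cr = π²EI / L_e² = π² × 105×10⁹ × 6.950×10^-8 / 3.920² = 4.687×10^3 N
Factor of safety n = P_cr / P = 4.6868 / 0.744 = 6.30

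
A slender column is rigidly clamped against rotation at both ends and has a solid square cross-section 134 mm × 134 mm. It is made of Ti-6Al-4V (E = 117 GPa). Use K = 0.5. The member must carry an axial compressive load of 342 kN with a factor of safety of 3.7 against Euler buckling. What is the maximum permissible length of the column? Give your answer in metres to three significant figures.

I = a⁴/12 = 134⁴/12 = 2.687×10^7 mm⁴
I = 2.687×10^-5 m⁴
Required critical load P_cr = n·P = 3.7 × 342 = 1265 kN = 1.265×10^6 N
From P_cr = π²EI/(K·L)²:  L = (1/K)·√(π²EI/P_cr) = (1/0.5)·√(π²×1.17×10^11×2.687×10^-5/1.265×10^6)
L = 9.90 m

L_max ≈ 9.90 m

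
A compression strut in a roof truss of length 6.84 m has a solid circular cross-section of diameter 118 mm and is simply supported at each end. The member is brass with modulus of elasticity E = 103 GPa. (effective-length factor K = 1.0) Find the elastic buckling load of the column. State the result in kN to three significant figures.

I = πd⁴/64 = π×118⁴/64 = 9.517×10^6 mm⁴
I = 9.517×10^6 mm⁴ = 9.517×10^-6 m⁴
Effective length L_e = K·L = 1 × 6.84 = 6.840 m
P_cr = π²EI / L_e² = π² × 103×10⁹ × 9.517×10^-6 / 6.840² = 2.068×10^5 N

P_cr ≈ 207 kN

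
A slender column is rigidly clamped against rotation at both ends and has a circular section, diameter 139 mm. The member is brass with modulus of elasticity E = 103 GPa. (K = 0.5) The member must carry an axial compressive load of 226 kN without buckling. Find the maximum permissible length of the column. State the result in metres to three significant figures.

I = πd⁴/64 = π×139⁴/64 = 1.832×10^7 mm⁴
I = 1.832×10^-5 m⁴
At the buckling limit P_cr = P = 2.260×10^5 N
From P_cr = π²EI/(K·L)²:  L = (1/K)·√(π²EI/P_cr) = (1/0.5)·√(π²×1.03×10^11×1.832×10^-5/2.260×10^5)
L = 18.2 m

L_max ≈ 18.2 m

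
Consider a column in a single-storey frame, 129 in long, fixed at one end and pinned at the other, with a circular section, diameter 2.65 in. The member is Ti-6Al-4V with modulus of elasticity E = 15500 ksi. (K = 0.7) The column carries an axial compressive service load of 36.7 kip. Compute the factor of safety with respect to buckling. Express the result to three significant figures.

n ≈ 1.24

I = πd⁴/64 = π×2.65⁴/64 = 2.421 in⁴
Effective length L_e = K·L = 0.7 × 129 = 90.30 in
P_cr = π²EI / L_e² = π² × 15500×10³ × 2.421 / 90.30² = 4.542×10^4 lb
Factor of safety n = P_cr / P = 45.416 / 36.7 = 1.24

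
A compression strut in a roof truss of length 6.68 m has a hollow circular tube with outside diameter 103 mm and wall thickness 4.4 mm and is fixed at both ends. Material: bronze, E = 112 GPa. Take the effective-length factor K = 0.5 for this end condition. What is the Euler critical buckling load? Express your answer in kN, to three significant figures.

P_cr ≈ 164 kN

Inner diameter d_i = 103 − 2×4.4 = 94.20 mm
I = π(d_o⁴ − d_i⁴)/64 = π(103⁴ − 94.20⁴)/64 = 1.660×10^6 mm⁴
I = 1.660×10^6 mm⁴ = 1.660×10^-6 m⁴
Effective length L_e = K·L = 0.5 × 6.68 = 3.340 m
P_cr = π²EI / L_e² = π² × 112×10⁹ × 1.660×10^-6 / 3.340² = 1.644×10^5 N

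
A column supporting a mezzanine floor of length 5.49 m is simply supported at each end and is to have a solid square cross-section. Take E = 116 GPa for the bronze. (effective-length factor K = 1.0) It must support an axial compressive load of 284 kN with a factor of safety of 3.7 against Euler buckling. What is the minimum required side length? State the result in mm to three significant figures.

a ≈ 135 mm

Required P_cr = n·P = 3.7 × 284 = 1051 kN
L_e = K·L = 1 × 5.49 = 5.490 m
Required I = P_cr·L_e²/(π²E) = 1.051×10^6 × 5.490² / (π² × 1.16×10^11) = 2.766×10^-5 m⁴
I_req = 2.766×10^7 mm⁴
Solid square: I = a⁴/12  ⇒  a = (12I)^(1/4) = (12×2.766×10^7)^(1/4) = 135 mm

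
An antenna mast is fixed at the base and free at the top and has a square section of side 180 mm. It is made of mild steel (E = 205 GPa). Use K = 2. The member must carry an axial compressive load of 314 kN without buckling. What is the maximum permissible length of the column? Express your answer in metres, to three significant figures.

L_max ≈ 11.9 m

I = a⁴/12 = 180⁴/12 = 8.748×10^7 mm⁴
I = 8.748×10^-5 m⁴
At the buckling limit P_cr = P = 3.140×10^5 N
From P_cr = π²EI/(K·L)²:  L = (1/K)·√(π²EI/P_cr) = (1/2)·√(π²×2.05×10^11×8.748×10^-5/3.140×10^5)
L = 11.9 m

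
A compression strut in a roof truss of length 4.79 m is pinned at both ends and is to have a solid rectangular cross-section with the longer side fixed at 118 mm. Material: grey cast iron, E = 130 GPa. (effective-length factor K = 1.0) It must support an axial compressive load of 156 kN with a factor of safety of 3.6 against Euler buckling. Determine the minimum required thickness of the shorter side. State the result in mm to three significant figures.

b ≈ 101 mm

Required P_cr = n·P = 3.6 × 156 = 561.6 kN
L_e = K·L = 1 × 4.79 = 4.790 m
Required I = P_cr·L_e²/(π²E) = 5.616×10^5 × 4.790² / (π² × 1.30×10^11) = 1.004×10^-5 m⁴
I_req = 1.004×10^7 mm⁴
Rectangle, weak axis: I_min = h·b³/12 with h = 118 mm fixed  ⇒  b = (12I/h)^(1/3) = 101 mm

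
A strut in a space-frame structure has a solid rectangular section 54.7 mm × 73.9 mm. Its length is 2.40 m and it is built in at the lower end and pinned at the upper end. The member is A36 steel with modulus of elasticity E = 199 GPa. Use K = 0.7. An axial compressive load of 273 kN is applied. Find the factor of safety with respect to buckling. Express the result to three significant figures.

n ≈ 2.57

Buckling occurs about the weak axis: I_min = h·b³/12 with b = 54.7 mm (the shorter side).
I_min = 73.9×54.7³/12 = 1.008×10^6 mm⁴
I = 1.008×10^6 mm⁴ = 1.008×10^-6 m⁴
Effective length L_e = K·L = 0.7 × 2.40 = 1.680 m
P_cr = π²EI / L_e² = π² × 199×10⁹ × 1.008×10^-6 / 1.680² = 7.014×10^5 N
Factor of safety n = P_cr / P = 701.39 / 273 = 2.57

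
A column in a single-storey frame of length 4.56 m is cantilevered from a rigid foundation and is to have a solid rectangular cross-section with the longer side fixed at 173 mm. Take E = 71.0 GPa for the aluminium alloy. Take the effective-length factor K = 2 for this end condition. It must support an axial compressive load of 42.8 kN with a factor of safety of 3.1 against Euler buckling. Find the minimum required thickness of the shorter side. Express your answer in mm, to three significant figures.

Required P_cr = n·P = 3.1 × 42.8 = 132.7 kN
L_e = K·L = 2 × 4.56 = 9.120 m
Required I = P_cr·L_e²/(π²E) = 1.327×10^5 × 9.120² / (π² × 7.10×10^10) = 1.575×10^-5 m⁴
I_req = 1.575×10^7 mm⁴
Rectangle, weak axis: I_min = h·b³/12 with h = 173 mm fixed  ⇒  b = (12I/h)^(1/3) = 103 mm

b ≈ 103 mm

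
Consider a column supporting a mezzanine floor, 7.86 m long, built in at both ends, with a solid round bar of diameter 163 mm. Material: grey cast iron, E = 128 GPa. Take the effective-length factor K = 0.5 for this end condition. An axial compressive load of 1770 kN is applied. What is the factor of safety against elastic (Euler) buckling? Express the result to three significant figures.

n ≈ 1.60

I = πd⁴/64 = π×163⁴/64 = 3.465×10^7 mm⁴
I = 3.465×10^7 mm⁴ = 3.465×10^-5 m⁴
Effective length L_e = K·L = 0.5 × 7.86 = 3.930 m
P_cr = π²EI / L_e² = π² × 128×10⁹ × 3.465×10^-5 / 3.930² = 2.834×10^6 N
Factor of safety n = P_cr / P = 2834.3 / 1770 = 1.60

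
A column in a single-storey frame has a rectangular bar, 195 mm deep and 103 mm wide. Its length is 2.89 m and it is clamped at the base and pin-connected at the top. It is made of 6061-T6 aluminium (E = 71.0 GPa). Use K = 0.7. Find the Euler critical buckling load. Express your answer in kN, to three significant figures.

P_cr ≈ 3040 kN

Buckling occurs about the weak axis: I_min = h·b³/12 with b = 103 mm (the shorter side).
I_min = 195×103³/12 = 1.776×10^7 mm⁴
I = 1.776×10^7 mm⁴ = 1.776×10^-5 m⁴
Effective length L_e = K·L = 0.7 × 2.89 = 2.023 m
P_cr = π²EI / L_e² = π² × 71.0×10⁹ × 1.776×10^-5 / 2.023² = 3.040×10^6 N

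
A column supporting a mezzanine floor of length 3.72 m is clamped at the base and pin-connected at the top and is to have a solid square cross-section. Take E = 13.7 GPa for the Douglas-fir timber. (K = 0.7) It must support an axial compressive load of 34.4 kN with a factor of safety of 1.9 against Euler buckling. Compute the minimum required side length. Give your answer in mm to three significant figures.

Required P_cr = n·P = 1.9 × 34.4 = 65.36 kN
L_e = K·L = 0.7 × 3.72 = 2.604 m
Required I = P_cr·L_e²/(π²E) = 6.536×10^4 × 2.604² / (π² × 1.37×10^10) = 3.278×10^-6 m⁴
I_req = 3.278×10^6 mm⁴
Solid square: I = a⁴/12  ⇒  a = (12I)^(1/4) = (12×3.278×10^6)^(1/4) = 79.2 mm

a ≈ 79.2 mm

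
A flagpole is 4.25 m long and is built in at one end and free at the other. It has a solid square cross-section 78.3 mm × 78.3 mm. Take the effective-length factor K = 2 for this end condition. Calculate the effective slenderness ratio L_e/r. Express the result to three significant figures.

λ ≈ 376

For a square r = a/√12 = 78.3/√12 = 22.60 mm
L_e = K·L = 2 × 4.25 m = 8.500 m = 8500.0 mm
λ = L_e / r_min = 8500.0 / 22.60 = 376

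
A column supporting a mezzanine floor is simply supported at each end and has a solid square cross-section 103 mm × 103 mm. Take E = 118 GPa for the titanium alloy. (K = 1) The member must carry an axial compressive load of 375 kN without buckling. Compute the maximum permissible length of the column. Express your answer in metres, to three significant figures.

L_max ≈ 5.40 m

I = a⁴/12 = 103⁴/12 = 9.379×10^6 mm⁴
I = 9.379×10^-6 m⁴
At the buckling limit P_cr = P = 3.750×10^5 N
From P_cr = π²EI/(K·L)²:  L = (1/K)·√(π²EI/P_cr) = (1/1)·√(π²×1.18×10^11×9.379×10^-6/3.750×10^5)
L = 5.40 m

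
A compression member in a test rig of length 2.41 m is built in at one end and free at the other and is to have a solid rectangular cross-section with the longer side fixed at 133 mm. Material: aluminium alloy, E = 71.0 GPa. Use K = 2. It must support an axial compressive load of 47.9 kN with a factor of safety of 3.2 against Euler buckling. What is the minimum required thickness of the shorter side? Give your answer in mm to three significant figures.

b ≈ 77.1 mm

Required P_cr = n·P = 3.2 × 47.9 = 153.3 kN
L_e = K·L = 2 × 2.41 = 4.820 m
Required I = P_cr·L_e²/(π²E) = 1.533×10^5 × 4.820² / (π² × 7.10×10^10) = 5.082×10^-6 m⁴
I_req = 5.082×10^6 mm⁴
Rectangle, weak axis: I_min = h·b³/12 with h = 133 mm fixed  ⇒  b = (12I/h)^(1/3) = 77.1 mm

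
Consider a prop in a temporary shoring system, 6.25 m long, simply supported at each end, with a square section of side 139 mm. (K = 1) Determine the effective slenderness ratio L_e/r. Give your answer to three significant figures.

λ ≈ 156

For a square r = a/√12 = 139/√12 = 40.13 mm
L_e = K·L = 1 × 6.25 m = 6.250 m = 6250.0 mm
λ = L_e / r_min = 6250.0 / 40.13 = 156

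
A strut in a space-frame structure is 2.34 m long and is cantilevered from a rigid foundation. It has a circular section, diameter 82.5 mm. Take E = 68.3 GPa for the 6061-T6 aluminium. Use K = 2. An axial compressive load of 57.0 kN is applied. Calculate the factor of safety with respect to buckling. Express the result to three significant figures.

n ≈ 1.23

I = πd⁴/64 = π×82.5⁴/64 = 2.274×10^6 mm⁴
I = 2.274×10^6 mm⁴ = 2.274×10^-6 m⁴
Effective length L_e = K·L = 2 × 2.34 = 4.680 m
P_cr = π²EI / L_e² = π² × 68.3×10⁹ × 2.274×10^-6 / 4.680² = 6.999×10^4 N
Factor of safety n = P_cr / P = 69.987 / 57.0 = 1.23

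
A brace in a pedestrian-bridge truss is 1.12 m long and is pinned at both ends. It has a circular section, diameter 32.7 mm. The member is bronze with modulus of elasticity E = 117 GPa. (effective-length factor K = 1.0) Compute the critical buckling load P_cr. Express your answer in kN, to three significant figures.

I = πd⁴/64 = π×32.7⁴/64 = 5.613×10^4 mm⁴
I = 5.613×10^4 mm⁴ = 5.613×10^-8 m⁴
Effective length L_e = K·L = 1 × 1.12 = 1.120 m
P_cr = π²EI / L_e² = π² × 117×10⁹ × 5.613×10^-8 / 1.120² = 5.167×10^4 N

P_cr ≈ 51.7 kN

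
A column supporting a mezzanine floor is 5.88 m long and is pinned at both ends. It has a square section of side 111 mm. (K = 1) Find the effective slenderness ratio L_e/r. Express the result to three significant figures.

I = a⁴/12 = 111⁴/12 = 1.265×10^7 mm⁴
A = 1.232×10^4 mm²;  r_min = √(I/A) = √(1.265×10^7/1.232×10^4) = 32.04 mm
L_e = K·L = 1 × 5.88 m = 5.880 m = 5880.0 mm
λ = L_e / r_min = 5880.0 / 32.04 = 184

λ ≈ 184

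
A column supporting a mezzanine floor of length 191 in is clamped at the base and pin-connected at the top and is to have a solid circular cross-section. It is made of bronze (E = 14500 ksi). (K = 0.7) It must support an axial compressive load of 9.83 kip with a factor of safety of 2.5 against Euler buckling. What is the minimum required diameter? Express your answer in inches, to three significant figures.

d ≈ 2.81 in

Required P_cr = n·P = 2.5 × 9.83 = 24.58 kip
L_e = K·L = 0.7 × 191 = 133.7 in
Required I = P_cr·L_e²/(π²E) = 2.458×10^4 × 133.7² / (π² × 1.45×10^7) = 3.070 in⁴
Solid circle: I = πd⁴/64  ⇒  d = (64I/π)^(1/4) = (64×3.070/π)^(1/4) = 2.81 in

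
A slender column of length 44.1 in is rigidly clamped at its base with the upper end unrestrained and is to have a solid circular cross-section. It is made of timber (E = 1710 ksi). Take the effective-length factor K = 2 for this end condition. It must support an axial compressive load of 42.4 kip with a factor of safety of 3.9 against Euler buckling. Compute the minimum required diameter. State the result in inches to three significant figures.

d ≈ 6.28 in

Required P_cr = n·P = 3.9 × 42.4 = 165.4 kip
L_e = K·L = 2 × 44.1 = 88.20 in
Required I = P_cr·L_e²/(π²E) = 1.654×10^5 × 88.20² / (π² × 1.71×10^6) = 76.22 in⁴
Solid circle: I = πd⁴/64  ⇒  d = (64I/π)^(1/4) = (64×76.22/π)^(1/4) = 6.28 in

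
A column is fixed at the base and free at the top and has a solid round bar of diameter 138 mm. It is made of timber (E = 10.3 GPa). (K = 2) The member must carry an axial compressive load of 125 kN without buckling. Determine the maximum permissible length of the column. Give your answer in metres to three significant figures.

L_max ≈ 1.90 m

I = πd⁴/64 = π×138⁴/64 = 1.780×10^7 mm⁴
I = 1.780×10^-5 m⁴
At the buckling limit P_cr = P = 1.250×10^5 N
From P_cr = π²EI/(K·L)²:  L = (1/K)·√(π²EI/P_cr) = (1/2)·√(π²×1.03×10^10×1.780×10^-5/1.250×10^5)
L = 1.90 m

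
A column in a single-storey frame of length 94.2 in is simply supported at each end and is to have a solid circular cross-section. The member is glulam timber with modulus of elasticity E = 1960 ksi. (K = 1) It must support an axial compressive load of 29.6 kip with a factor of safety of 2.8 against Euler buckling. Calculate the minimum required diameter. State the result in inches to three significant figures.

d ≈ 5.28 in

Required P_cr = n·P = 2.8 × 29.6 = 82.88 kip
L_e = K·L = 1 × 94.2 = 94.20 in
Required I = P_cr·L_e²/(π²E) = 8.288×10^4 × 94.20² / (π² × 1.96×10^6) = 38.02 in⁴
Solid circle: I = πd⁴/64  ⇒  d = (64I/π)^(1/4) = (64×38.02/π)^(1/4) = 5.28 in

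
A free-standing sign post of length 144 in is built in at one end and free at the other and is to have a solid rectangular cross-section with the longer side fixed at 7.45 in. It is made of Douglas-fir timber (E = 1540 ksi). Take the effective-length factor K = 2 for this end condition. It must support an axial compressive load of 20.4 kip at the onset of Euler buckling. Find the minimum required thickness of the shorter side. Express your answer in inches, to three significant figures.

L_e = K·L = 2 × 144 = 288.0 in
Required I = P_cr·L_e²/(π²E) = 2.040×10^4 × 288.0² / (π² × 1.54×10^6) = 111.3 in⁴
Rectangle, weak axis: I_min = h·b³/12 with h = 7.45 in fixed  ⇒  b = (12I/h)^(1/3) = 5.64 in

b ≈ 5.64 in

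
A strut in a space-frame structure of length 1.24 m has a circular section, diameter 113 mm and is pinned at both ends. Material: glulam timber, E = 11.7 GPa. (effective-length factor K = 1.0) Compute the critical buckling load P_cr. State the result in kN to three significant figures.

P_cr ≈ 601 kN

I = πd⁴/64 = π×113⁴/64 = 8.004×10^6 mm⁴
I = 8.004×10^6 mm⁴ = 8.004×10^-6 m⁴
Effective length L_e = K·L = 1 × 1.24 = 1.240 m
P_cr = π²EI / L_e² = π² × 11.7×10⁹ × 8.004×10^-6 / 1.240² = 6.011×10^5 N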